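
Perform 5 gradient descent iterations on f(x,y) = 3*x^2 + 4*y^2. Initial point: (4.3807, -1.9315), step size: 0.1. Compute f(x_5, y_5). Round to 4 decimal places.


Gradient descent on f(x,y) = 3*x^2 + 4*y^2.
Starting point: (4.3807, -1.9315), alpha = 0.1
Step 1: grad_x = 2*3*4.3807 = 26.2842, grad_y = 2*4*-1.9315 = -15.452
  x_1 = 4.3807 - 0.1*26.2842 = 1.7523
  y_1 = -1.9315 - 0.1*-15.452 = -0.3863
Step 2: grad_x = 2*3*1.7523 = 10.5137, grad_y = 2*4*-0.3863 = -3.0904
  x_2 = 1.7523 - 0.1*10.5137 = 0.7009
  y_2 = -0.3863 - 0.1*-3.0904 = -0.0773
Step 3: grad_x = 2*3*0.7009 = 4.2055, grad_y = 2*4*-0.0773 = -0.6181
  x_3 = 0.7009 - 0.1*4.2055 = 0.2804
  y_3 = -0.0773 - 0.1*-0.6181 = -0.0155
Step 4: grad_x = 2*3*0.2804 = 1.6822, grad_y = 2*4*-0.0155 = -0.1236
  x_4 = 0.2804 - 0.1*1.6822 = 0.1121
  y_4 = -0.0155 - 0.1*-0.1236 = -0.0031
Step 5: grad_x = 2*3*0.1121 = 0.6729, grad_y = 2*4*-0.0031 = -0.0247
  x_5 = 0.1121 - 0.1*0.6729 = 0.0449
  y_5 = -0.0031 - 0.1*-0.0247 = -0.0006
f(0.0449, -0.0006) = 3*0.0449^2 + 4*(-0.0006)^2 = 0.006


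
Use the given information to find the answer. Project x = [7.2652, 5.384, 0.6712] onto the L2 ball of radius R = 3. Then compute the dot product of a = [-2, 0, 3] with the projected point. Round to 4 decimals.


Step 1: Compute ||x|| (intermediates to 6 decimals).
||x|| = sqrt(7.2652^2 + 5.384^2 + 0.6712^2) = 9.067585
Step 2: Project.
Since ||x|| > R, scale = R/||x|| = 3/9.067585 = 0.330849, proj(x) = scale * x
proj(x) = [2.403684, 1.781291, 0.222066]
Step 3: Dot product.
a^T * proj(x) = -2*2.403684 + 0*1.781291 + 3*0.222066 = -4.1412


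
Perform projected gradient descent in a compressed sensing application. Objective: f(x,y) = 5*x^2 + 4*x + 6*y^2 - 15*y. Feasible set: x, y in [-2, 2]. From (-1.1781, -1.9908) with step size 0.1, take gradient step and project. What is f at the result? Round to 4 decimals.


Step 1: Compute gradient at (-1.1781, -1.9908).
grad_x = 2*5*-1.1781 + 4 = -7.781
grad_y = 2*6*-1.9908 - 15 = -38.8896
Step 2: Gradient step.
x_raw = -1.1781 - 0.1*-7.781 = -0.4
y_raw = -1.9908 - 0.1*-38.8896 = 1.8982
Step 3: Project onto [-2, 2].
x_proj = clip(-0.4) = -0.4
y_proj = clip(1.8982) = 1.8982
Step 4: Evaluate f.
f(-0.4, 1.8982) = -7.6543


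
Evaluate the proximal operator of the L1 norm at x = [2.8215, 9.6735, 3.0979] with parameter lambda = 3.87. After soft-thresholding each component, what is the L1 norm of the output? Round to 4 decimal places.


Soft-thresholding with lambda = 3.87:
prox(2.8215) = sign(2.8215)*max(|2.8215| - 3.87, 0) = 0.0
prox(9.6735) = sign(9.6735)*max(|9.6735| - 3.87, 0) = 5.8035
prox(3.0979) = sign(3.0979)*max(|3.0979| - 3.87, 0) = 0.0
prox(x) = [0.0, 5.8035, 0.0]
||prox(x)||_1 = 0.0 + 5.8035 + 0.0 = 5.8035


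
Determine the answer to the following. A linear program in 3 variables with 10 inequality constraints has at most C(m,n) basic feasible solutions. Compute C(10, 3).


Each vertex corresponds to some choice of n active constraints out of m, so the number of vertices is at most C(m, n) = m! / (n!(m-n)!).
m = 10, n = 3
Numerator: 10 * 9 * 8
Denominator: 3! = 6
C(10, 3) = 120


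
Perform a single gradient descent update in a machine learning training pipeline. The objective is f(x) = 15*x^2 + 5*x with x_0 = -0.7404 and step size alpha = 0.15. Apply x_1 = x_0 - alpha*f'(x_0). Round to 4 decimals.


We compute the gradient at x_0 and apply the update.
f'(x) = 30*x + 5
f'(-0.7404) = 30*-0.7404 + 5 = -17.212
x_1 = -0.7404 - 0.15*-17.212 = 1.8414


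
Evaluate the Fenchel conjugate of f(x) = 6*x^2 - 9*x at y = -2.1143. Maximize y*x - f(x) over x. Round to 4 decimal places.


f*(y) = sup_x {y*x - a*x^2 - b*x} = sup_x {(y-b)*x - a*x^2}
FOC: (y - b) - 2a*x = 0 => x* = (y - b)/(2a)
x* = (-2.1143 + 9)/(2*6) = 0.5738
f*(-2.1143) = (y-b)^2/(4a) = (-2.1143 + 9)^2/(4*6)
= 47.4129/24 = 1.9755


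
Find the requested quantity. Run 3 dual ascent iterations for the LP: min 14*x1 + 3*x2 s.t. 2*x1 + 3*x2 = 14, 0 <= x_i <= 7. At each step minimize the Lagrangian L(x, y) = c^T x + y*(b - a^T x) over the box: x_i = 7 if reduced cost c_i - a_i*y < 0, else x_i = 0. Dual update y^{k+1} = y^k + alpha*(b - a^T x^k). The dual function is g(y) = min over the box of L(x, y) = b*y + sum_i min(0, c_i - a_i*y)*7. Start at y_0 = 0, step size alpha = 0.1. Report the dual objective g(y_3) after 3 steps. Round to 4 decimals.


Dual ascent for LP: min 14*x1 + 3*x2, 2*x1 + 3*x2 = 14, 0 <= x_i <= 7
Step 1: y^k = 0.0, reduced costs: (14.0, 3.0)
  x^k = (0.0, 0.0), subgradient = b - a^T x = 14.0
  y^{k+1} = 0.0 + 0.1*14.0 = 1.4
Step 2: y^k = 1.4, reduced costs: (11.2, -1.2)
  x^k = (0.0, 7.0), subgradient = b - a^T x = -7.0
  y^{k+1} = 1.4 + 0.1*-7.0 = 0.7
Step 3: y^k = 0.7, reduced costs: (12.6, 0.9)
  x^k = (0.0, 0.0), subgradient = b - a^T x = 14.0
  y^{k+1} = 0.7 + 0.1*14.0 = 2.1
Dual objective at y_3 = 2.1: reduced costs (9.8, -3.3), box minimizer x = (0.0, 7.0)
g(y_3) = b*y + (c1 - a1*y)*x1 + (c2 - a2*y)*x2 = 14*2.1 + 9.8*0.0 + (-3.3)*7.0 = 29.4 + 0.0 - 23.1 = 6.3


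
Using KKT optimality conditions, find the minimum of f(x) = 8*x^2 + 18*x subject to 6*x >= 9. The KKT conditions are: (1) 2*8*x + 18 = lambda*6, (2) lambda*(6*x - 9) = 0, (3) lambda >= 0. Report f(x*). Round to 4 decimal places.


Step 1: Try lambda = 0 (constraint inactive).
x_unc = -18/(2*8) = -1.125
Check: 6*-1.125 = -6.75 < 9 -- violated!
Step 2: Constraint must be active: 6*x = 9
x* = 9/6 = 1.5
lambda = (2*8*1.5 + 18)/6 = 7.0
Step 3: Compute optimal value.
f(x*) = 8*1.5^2 + 18*1.5 = 45.0


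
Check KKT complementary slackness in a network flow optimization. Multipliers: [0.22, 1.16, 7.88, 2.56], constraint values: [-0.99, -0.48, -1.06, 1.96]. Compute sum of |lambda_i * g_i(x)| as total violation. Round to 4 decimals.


KKT complementary slackness check:
lambda_1 * g_1 = 0.22 * -0.99 = -0.2178
lambda_2 * g_2 = 1.16 * -0.48 = -0.5568
lambda_3 * g_3 = 7.88 * -1.06 = -8.3528
lambda_4 * g_4 = 2.56 * 1.96 = 5.0176
Total violation = 0.2178 + 0.5568 + 8.3528 + 5.0176 = 14.145


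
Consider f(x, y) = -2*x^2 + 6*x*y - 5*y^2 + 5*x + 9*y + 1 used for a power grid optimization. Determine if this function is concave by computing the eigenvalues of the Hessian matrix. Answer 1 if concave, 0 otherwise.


The Hessian of f(x,y) = -2*x^2 + 6*x*y - 5*y^2 + 5*x + 9*y + 1 is:
H = [[-4, 6], [6, -10]]
Trace = -4 - 10 = -14
Determinant = -4*-10 - (6)^2 = 4
Discriminant = (-14)^2 - 4*4 = 180.0
Eigenvalues: lambda_1 = -13.7082, lambda_2 = -0.2918
The function is concave.

1


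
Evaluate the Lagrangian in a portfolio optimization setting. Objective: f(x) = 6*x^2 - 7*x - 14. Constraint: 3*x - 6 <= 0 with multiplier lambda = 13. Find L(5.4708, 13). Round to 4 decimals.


Step 1: Evaluate f(x).
f(5.4708) = 6*5.4708^2 - 7*5.4708 - 14 = 127.2823
Step 2: Evaluate g(x).
g(5.4708) = 3*5.4708 - 6 = 10.4124
Step 3: Compute Lagrangian.
L = 127.2823 + 13*10.4124 = 262.6435


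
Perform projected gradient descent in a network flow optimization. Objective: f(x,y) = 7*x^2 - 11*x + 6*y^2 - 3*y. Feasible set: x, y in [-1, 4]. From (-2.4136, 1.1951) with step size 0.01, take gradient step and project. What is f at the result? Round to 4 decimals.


Step 1: Compute gradient at (-2.4136, 1.1951).
grad_x = 2*7*-2.4136 - 11 = -44.7904
grad_y = 2*6*1.1951 - 3 = 11.3412
Step 2: Gradient step.
x_raw = -2.4136 - 0.01*-44.7904 = -1.9657
y_raw = 1.1951 - 0.01*11.3412 = 1.0817
Step 3: Project onto [-1, 4].
x_proj = clip(-1.9657) = -1.0
y_proj = clip(1.0817) = 1.0817
Step 4: Evaluate f.
f(-1.0, 1.0817) = 21.7752


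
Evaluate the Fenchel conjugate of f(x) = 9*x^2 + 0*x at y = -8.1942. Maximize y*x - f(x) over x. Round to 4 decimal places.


f*(y) = sup_x {y*x - a*x^2 - b*x} = sup_x {(y-b)*x - a*x^2}
FOC: (y - b) - 2a*x = 0 => x* = (y - b)/(2a)
x* = (-8.1942 - 0)/(2*9) = -0.4552
f*(-8.1942) = (y-b)^2/(4a) = (-8.1942 - 0)^2/(4*9)
= 67.1449/36 = 1.8651


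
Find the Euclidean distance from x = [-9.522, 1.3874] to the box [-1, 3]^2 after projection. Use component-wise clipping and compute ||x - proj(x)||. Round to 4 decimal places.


Project each component onto [-1, 3].
clip(-9.522) = -1.0, clip(1.3874) = 1.3874
Projection = [-1.0, 1.3874]
Squared diffs: [72.6245, 0.0]
Distance = sqrt(72.6245) = 8.522


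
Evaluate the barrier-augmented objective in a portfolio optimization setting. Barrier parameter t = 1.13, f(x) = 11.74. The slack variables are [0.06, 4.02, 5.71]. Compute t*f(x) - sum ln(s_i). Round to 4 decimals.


Step 1: Compute log-barrier.
ln values: [-2.8134, 1.3913, 1.7422]
phi = -(-2.8134 + 1.3913 + 1.7422) = -0.3201
Step 2: Compute augmented objective.
t*f(x) = 1.13*11.74 = 13.2662
Total = 13.2662 - 0.3201 = 12.9461


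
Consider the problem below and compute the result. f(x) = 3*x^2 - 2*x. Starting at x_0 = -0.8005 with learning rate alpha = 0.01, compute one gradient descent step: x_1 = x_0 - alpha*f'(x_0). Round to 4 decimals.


We compute the gradient at x_0 and apply the update.
f'(x) = 6*x - 2
f'(-0.8005) = 6*-0.8005 - 2 = -6.803
x_1 = -0.8005 - 0.01*-6.803 = -0.7325


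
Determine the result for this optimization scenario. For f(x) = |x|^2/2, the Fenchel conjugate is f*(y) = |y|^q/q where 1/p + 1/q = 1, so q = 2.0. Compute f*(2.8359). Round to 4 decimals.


The conjugate exponent q satisfies 1/p + 1/q = 1.
p = 2, so q = 2/(2 - 1) = 2.0
|y|^q = 2.8359^2.0 = 8.0423
f*(2.8359) = 8.0423 / 2.0 = 4.0212


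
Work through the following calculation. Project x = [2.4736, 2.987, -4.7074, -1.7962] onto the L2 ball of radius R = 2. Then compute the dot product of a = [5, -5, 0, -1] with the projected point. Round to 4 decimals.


Step 1: Compute ||x|| (intermediates to 6 decimals).
||x|| = sqrt(2.4736^2 + 2.987^2 + (-4.7074)^2 + (-1.7962)^2) = 6.358208
Step 2: Project.
Since ||x|| > R, scale = R/||x|| = 2/6.358208 = 0.314554, proj(x) = scale * x
proj(x) = [0.778081, 0.939573, -1.480731, -0.565002]
Step 3: Dot product.
a^T * proj(x) = 5*0.778081 - 5*0.939573 + 0*(-1.480731) - 1*(-0.565002) = -0.2425


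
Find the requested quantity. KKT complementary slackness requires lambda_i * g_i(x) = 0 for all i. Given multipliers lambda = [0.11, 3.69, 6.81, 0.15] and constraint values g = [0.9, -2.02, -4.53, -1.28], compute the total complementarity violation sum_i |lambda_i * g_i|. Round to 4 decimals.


KKT complementary slackness check:
lambda_1 * g_1 = 0.11 * 0.9 = 0.099
lambda_2 * g_2 = 3.69 * -2.02 = -7.4538
lambda_3 * g_3 = 6.81 * -4.53 = -30.8493
lambda_4 * g_4 = 0.15 * -1.28 = -0.192
Total violation = 0.099 + 7.4538 + 30.8493 + 0.192 = 38.5941


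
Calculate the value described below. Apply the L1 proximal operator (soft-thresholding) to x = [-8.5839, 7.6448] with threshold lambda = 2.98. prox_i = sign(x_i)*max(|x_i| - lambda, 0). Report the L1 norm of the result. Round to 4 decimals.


Soft-thresholding with lambda = 2.98:
prox(-8.5839) = sign(-8.5839)*max(|-8.5839| - 2.98, 0) = -5.6039
prox(7.6448) = sign(7.6448)*max(|7.6448| - 2.98, 0) = 4.6648
prox(x) = [-5.6039, 4.6648]
||prox(x)||_1 = 5.6039 + 4.6648 = 10.2687


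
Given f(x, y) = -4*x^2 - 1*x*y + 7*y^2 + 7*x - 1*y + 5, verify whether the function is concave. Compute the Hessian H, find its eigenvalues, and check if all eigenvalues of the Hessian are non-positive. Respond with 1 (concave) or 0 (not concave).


The Hessian of f(x,y) = -4*x^2 - 1*x*y + 7*y^2 + 7*x - 1*y + 5 is:
H = [[-8, -1], [-1, 14]]
Trace = -8 + 14 = 6
Determinant = -8*14 - (-1)^2 = -113
Discriminant = (6)^2 - 4*-113 = 488.0
Eigenvalues: lambda_1 = -8.0454, lambda_2 = 14.0454
The function is not concave.

0


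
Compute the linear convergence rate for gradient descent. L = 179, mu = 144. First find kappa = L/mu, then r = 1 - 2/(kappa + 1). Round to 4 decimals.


Step 1: Compute the condition number.
kappa = L/mu = 179/144 = 1.2431
Step 2: Compute the convergence rate.
r = 1 - 2/(kappa + 1) = 1 - 2*mu/(L + mu) = (L - mu)/(L + mu) = 35/323 = 0.1084


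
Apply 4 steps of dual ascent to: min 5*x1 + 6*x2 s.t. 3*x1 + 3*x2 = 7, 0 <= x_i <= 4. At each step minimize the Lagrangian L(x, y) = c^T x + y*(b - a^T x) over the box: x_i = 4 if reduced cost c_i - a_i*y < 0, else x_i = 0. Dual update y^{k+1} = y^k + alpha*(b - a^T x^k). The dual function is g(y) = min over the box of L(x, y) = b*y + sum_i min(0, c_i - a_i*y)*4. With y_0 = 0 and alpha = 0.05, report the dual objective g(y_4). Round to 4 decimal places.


Dual ascent for LP: min 5*x1 + 6*x2, 3*x1 + 3*x2 = 7, 0 <= x_i <= 4
Step 1: y^k = 0.0, reduced costs: (5.0, 6.0)
  x^k = (0.0, 0.0), subgradient = b - a^T x = 7.0
  y^{k+1} = 0.0 + 0.05*7.0 = 0.35
Step 2: y^k = 0.35, reduced costs: (3.95, 4.95)
  x^k = (0.0, 0.0), subgradient = b - a^T x = 7.0
  y^{k+1} = 0.35 + 0.05*7.0 = 0.7
Step 3: y^k = 0.7, reduced costs: (2.9, 3.9)
  x^k = (0.0, 0.0), subgradient = b - a^T x = 7.0
  y^{k+1} = 0.7 + 0.05*7.0 = 1.05
Step 4: y^k = 1.05, reduced costs: (1.85, 2.85)
  x^k = (0.0, 0.0), subgradient = b - a^T x = 7.0
  y^{k+1} = 1.05 + 0.05*7.0 = 1.4
Dual objective at y_4 = 1.4: reduced costs (0.8, 1.8), box minimizer x = (0.0, 0.0)
g(y_4) = b*y + (c1 - a1*y)*x1 + (c2 - a2*y)*x2 = 7*1.4 + 0.8*0.0 + 1.8*0.0 = 9.8 + 0.0 + 0.0 = 9.8


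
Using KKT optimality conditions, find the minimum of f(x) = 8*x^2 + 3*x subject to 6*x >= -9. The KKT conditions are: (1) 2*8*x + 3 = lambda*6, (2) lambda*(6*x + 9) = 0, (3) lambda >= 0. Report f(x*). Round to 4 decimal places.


Step 1: Try lambda = 0 (constraint inactive).
Stationarity: 2*8*x + 3 = 0
x* = -3/(2*8) = -0.1875
Check constraint: 6*-0.1875 = -1.125 >= -9 -- satisfied.
Step 2: Compute optimal value.
f(x*) = 8*(-0.1875)^2 + 3*(-0.1875) = -0.2813


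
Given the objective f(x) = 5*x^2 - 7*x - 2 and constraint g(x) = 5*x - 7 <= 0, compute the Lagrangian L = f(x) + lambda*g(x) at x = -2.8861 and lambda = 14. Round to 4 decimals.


Step 1: Evaluate f(x).
f(-2.8861) = 5*(-2.8861)^2 - 7*(-2.8861) - 2 = 59.8506
Step 2: Evaluate g(x).
g(-2.8861) = 5*-2.8861 - 7 = -21.4305
Step 3: Compute Lagrangian.
L = 59.8506 + 14*-21.4305 = -240.1764


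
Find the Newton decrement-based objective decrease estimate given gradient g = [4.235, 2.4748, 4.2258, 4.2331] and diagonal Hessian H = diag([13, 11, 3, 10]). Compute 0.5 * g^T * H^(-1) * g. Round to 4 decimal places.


Step 1: H is diagonal, so H^(-1) * g = [0.3258, 0.225, 1.4086, 0.4233].
Step 2: g^T H^(-1) g = sum_i g_i^2 / H_ii
  = (4.235)^2/13 + (2.4748)^2/11 + (4.2258)^2/3 + (4.2331)^2/10
  = 1.3796 + 0.5568 + 5.9525 + 1.7919 = 9.6808
Step 3: Objective decrease = 0.5 * g^T H^(-1) g = 4.8404


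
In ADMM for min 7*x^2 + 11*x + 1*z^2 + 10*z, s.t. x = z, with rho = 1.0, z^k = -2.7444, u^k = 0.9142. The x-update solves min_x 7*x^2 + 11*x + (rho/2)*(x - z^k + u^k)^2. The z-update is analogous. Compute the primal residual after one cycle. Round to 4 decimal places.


ADMM iteration with rho = 1.0, z^k = -2.7444, u^k = 0.9142
Step 1: x-update.
Minimize 7*x^2 + 11*x + (1.0/2)*(x + 2.7444 + 0.9142)^2
FOC: (2*7 + 1.0)*x = -11 + 1.0*(-2.7444 - 0.9142)
x^{k+1} = -0.9772
Step 2: z-update.
Minimize 1*z^2 + 10*z + (1.0/2)*(-0.9772 - z + 0.9142)^2
FOC: (2*1 + 1.0)*z = -10 + 1.0*(-0.9772 + 0.9142)
z^{k+1} = -3.3543
Step 3: u-update.
u^{k+1} = 0.9142 - 0.9772 + 3.3543 = 3.2913
Step 4: Primal residual = |-0.9772 + 3.3543| = 2.3771


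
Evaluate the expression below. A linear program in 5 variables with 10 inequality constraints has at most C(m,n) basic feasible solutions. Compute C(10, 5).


Each vertex corresponds to some choice of n active constraints out of m, so the number of vertices is at most C(m, n) = m! / (n!(m-n)!).
m = 10, n = 5
Numerator: 10 * 9 * 8 * 7 * 6
Denominator: 5! = 120
C(10, 5) = 252


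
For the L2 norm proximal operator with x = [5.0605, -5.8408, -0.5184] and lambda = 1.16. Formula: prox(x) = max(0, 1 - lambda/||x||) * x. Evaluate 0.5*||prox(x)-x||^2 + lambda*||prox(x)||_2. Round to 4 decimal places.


Step 1: Compute ||x||.
||x|| = 7.7455
Step 2: Compute scaling factor.
scale = max(0, 1 - 1.16/7.7455) = 0.8502
Step 3: prox(x) = [4.3026, -4.9661, -0.4408]
||prox(x)|| = 6.5855
Step 4: Proximal objective.
0.5*||prox-x||^2 = 0.6728
lambda*||prox|| = 7.6392
Total = 8.3119


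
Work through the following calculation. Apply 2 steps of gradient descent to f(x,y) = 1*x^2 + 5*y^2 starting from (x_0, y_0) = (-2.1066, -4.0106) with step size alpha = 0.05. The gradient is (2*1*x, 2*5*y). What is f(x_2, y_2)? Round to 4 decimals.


Gradient descent on f(x,y) = 1*x^2 + 5*y^2.
Starting point: (-2.1066, -4.0106), alpha = 0.05
Step 1: grad_x = 2*1*-2.1066 = -4.2132, grad_y = 2*5*-4.0106 = -40.106
  x_1 = -2.1066 - 0.05*-4.2132 = -1.8959
  y_1 = -4.0106 - 0.05*-40.106 = -2.0053
Step 2: grad_x = 2*1*-1.8959 = -3.7919, grad_y = 2*5*-2.0053 = -20.053
  x_2 = -1.8959 - 0.05*-3.7919 = -1.7063
  y_2 = -2.0053 - 0.05*-20.053 = -1.0027
f(-1.7063, -1.0027) = 1*(-1.7063)^2 + 5*(-1.0027)^2 = 7.9382


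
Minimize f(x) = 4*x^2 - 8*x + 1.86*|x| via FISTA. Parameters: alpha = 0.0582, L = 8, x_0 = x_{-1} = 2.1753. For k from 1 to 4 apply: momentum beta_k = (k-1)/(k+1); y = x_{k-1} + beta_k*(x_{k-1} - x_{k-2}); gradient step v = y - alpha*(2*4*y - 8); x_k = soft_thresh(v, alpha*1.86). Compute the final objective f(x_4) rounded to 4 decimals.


FISTA on f(x) = 4*x^2 - 8*x + 1.86*|x|
L = 8, alpha = 0.0582
Iteration 1: beta = 0.0, y = 2.1753 + 0.0*(2.1753 - 2.1753) = 2.1753
  grad(y) = 9.4024, v = y - alpha*grad = 1.6281
  prox(v) = soft_thresh(1.6281, 0.1083) = 1.5198
Iteration 2: beta = 0.3333, y = 1.5198 + 0.3333*(1.5198 - 2.1753) = 1.3013
  grad(y) = 2.4107, v = y - alpha*grad = 1.161
  prox(v) = soft_thresh(1.161, 0.1083) = 1.0528
Iteration 3: beta = 0.5, y = 1.0528 + 0.5*(1.0528 - 1.5198) = 0.8193
  grad(y) = -1.4459, v = y - alpha*grad = 0.9034
  prox(v) = soft_thresh(0.9034, 0.1083) = 0.7952
Iteration 4: beta = 0.6, y = 0.7952 + 0.6*(0.7952 - 1.0528) = 0.6406
  grad(y) = -2.8753, v = y - alpha*grad = 0.8079
  prox(v) = soft_thresh(0.8079, 0.1083) = 0.6997
f(x_4) = 4*0.6997^2 - 8*0.6997 + 1.86*|0.6997| = -2.3378


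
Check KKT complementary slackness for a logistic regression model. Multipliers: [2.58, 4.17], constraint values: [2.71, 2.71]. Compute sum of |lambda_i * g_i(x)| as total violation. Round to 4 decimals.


KKT complementary slackness check:
lambda_1 * g_1 = 2.58 * 2.71 = 6.9918
lambda_2 * g_2 = 4.17 * 2.71 = 11.3007
Total violation = 6.9918 + 11.3007 = 18.2925


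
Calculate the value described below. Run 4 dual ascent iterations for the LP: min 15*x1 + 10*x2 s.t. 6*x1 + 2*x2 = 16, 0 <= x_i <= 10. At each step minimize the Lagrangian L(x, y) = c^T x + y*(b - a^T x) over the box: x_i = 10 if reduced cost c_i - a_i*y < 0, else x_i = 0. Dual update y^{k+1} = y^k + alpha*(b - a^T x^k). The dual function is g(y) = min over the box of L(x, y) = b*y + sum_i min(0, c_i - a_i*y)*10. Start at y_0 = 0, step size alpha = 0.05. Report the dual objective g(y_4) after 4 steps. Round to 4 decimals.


Dual ascent for LP: min 15*x1 + 10*x2, 6*x1 + 2*x2 = 16, 0 <= x_i <= 10
Step 1: y^k = 0.0, reduced costs: (15.0, 10.0)
  x^k = (0.0, 0.0), subgradient = b - a^T x = 16.0
  y^{k+1} = 0.0 + 0.05*16.0 = 0.8
Step 2: y^k = 0.8, reduced costs: (10.2, 8.4)
  x^k = (0.0, 0.0), subgradient = b - a^T x = 16.0
  y^{k+1} = 0.8 + 0.05*16.0 = 1.6
Step 3: y^k = 1.6, reduced costs: (5.4, 6.8)
  x^k = (0.0, 0.0), subgradient = b - a^T x = 16.0
  y^{k+1} = 1.6 + 0.05*16.0 = 2.4
Step 4: y^k = 2.4, reduced costs: (0.6, 5.2)
  x^k = (0.0, 0.0), subgradient = b - a^T x = 16.0
  y^{k+1} = 2.4 + 0.05*16.0 = 3.2
Dual objective at y_4 = 3.2: reduced costs (-4.2, 3.6), box minimizer x = (10.0, 0.0)
g(y_4) = b*y + (c1 - a1*y)*x1 + (c2 - a2*y)*x2 = 16*3.2 + (-4.2)*10.0 + 3.6*0.0 = 51.2 - 42.0 + 0.0 = 9.2


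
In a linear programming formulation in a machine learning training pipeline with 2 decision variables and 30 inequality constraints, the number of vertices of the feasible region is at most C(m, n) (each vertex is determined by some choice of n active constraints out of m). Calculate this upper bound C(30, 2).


Each vertex corresponds to some choice of n active constraints out of m, so the number of vertices is at most C(m, n) = m! / (n!(m-n)!).
m = 30, n = 2
Numerator: 30 * 29
Denominator: 2! = 2
C(30, 2) = 435


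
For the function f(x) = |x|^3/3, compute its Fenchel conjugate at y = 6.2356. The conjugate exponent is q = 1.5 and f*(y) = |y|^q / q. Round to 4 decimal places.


The conjugate exponent q satisfies 1/p + 1/q = 1.
p = 3, so q = 3/(3 - 1) = 1.5
|y|^q = 6.2356^1.5 = 15.571
f*(6.2356) = 15.571 / 1.5 = 10.3807


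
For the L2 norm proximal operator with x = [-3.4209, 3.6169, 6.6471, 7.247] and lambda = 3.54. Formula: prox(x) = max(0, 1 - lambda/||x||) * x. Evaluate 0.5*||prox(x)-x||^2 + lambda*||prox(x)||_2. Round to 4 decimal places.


Step 1: Compute ||x||.
||x|| = 11.0221
Step 2: Compute scaling factor.
scale = max(0, 1 - 3.54/11.0221) = 0.6788
Step 3: prox(x) = [-2.3222, 2.4553, 4.5122, 4.9195]
||prox(x)|| = 7.4821
Step 4: Proximal objective.
0.5*||prox-x||^2 = 6.2658
lambda*||prox|| = 26.4866
Total = 32.7526


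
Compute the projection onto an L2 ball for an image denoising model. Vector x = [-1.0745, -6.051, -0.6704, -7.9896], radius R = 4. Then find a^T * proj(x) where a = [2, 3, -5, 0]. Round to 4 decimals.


Step 1: Compute ||x|| (intermediates to 6 decimals).
||x|| = sqrt((-1.0745)^2 + (-6.051)^2 + (-0.6704)^2 + (-7.9896)^2) = 10.102094
Step 2: Project.
Since ||x|| > R, scale = R/||x|| = 4/10.102094 = 0.395958, proj(x) = scale * x
proj(x) = [-0.425457, -2.395942, -0.26545, -3.163546]
Step 3: Dot product.
a^T * proj(x) = 2*(-0.425457) + 3*(-2.395942) - 5*(-0.26545) + 0*(-3.163546) = -6.7115


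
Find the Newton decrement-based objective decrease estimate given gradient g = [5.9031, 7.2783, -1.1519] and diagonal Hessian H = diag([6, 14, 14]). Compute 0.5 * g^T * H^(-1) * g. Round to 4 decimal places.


Step 1: H is diagonal, so H^(-1) * g = [0.9839, 0.5199, -0.0823].
Step 2: g^T H^(-1) g = sum_i g_i^2 / H_ii
  = (5.9031)^2/6 + (7.2783)^2/14 + (-1.1519)^2/14
  = 5.8078 + 3.7838 + 0.0948 = 9.6864
Step 3: Objective decrease = 0.5 * g^T H^(-1) g = 4.8432


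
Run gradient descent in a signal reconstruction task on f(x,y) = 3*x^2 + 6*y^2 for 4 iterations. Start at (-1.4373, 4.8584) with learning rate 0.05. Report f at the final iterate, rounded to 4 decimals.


Gradient descent on f(x,y) = 3*x^2 + 6*y^2.
Starting point: (-1.4373, 4.8584), alpha = 0.05
Step 1: grad_x = 2*3*-1.4373 = -8.6238, grad_y = 2*6*4.8584 = 58.3008
  x_1 = -1.4373 - 0.05*-8.6238 = -1.0061
  y_1 = 4.8584 - 0.05*58.3008 = 1.9434
Step 2: grad_x = 2*3*-1.0061 = -6.0367, grad_y = 2*6*1.9434 = 23.3203
  x_2 = -1.0061 - 0.05*-6.0367 = -0.7043
  y_2 = 1.9434 - 0.05*23.3203 = 0.7773
Step 3: grad_x = 2*3*-0.7043 = -4.2257, grad_y = 2*6*0.7773 = 9.3281
  x_3 = -0.7043 - 0.05*-4.2257 = -0.493
  y_3 = 0.7773 - 0.05*9.3281 = 0.3109
Step 4: grad_x = 2*3*-0.493 = -2.958, grad_y = 2*6*0.3109 = 3.7313
  x_4 = -0.493 - 0.05*-2.958 = -0.3451
  y_4 = 0.3109 - 0.05*3.7313 = 0.1244
f(-0.3451, 0.1244) = 3*(-0.3451)^2 + 6*0.1244^2 = 0.4501


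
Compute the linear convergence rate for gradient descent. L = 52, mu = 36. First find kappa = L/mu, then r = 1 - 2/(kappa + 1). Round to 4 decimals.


Step 1: Compute the condition number.
kappa = L/mu = 52/36 = 1.4444
Step 2: Compute the convergence rate.
r = 1 - 2/(kappa + 1) = 1 - 2*mu/(L + mu) = (L - mu)/(L + mu) = 16/88 = 0.1818


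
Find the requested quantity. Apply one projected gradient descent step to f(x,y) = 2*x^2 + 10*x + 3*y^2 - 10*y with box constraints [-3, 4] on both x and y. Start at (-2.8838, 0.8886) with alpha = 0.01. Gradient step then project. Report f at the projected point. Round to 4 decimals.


Step 1: Compute gradient at (-2.8838, 0.8886).
grad_x = 2*2*-2.8838 + 10 = -1.5352
grad_y = 2*3*0.8886 - 10 = -4.6684
Step 2: Gradient step.
x_raw = -2.8838 - 0.01*-1.5352 = -2.8684
y_raw = 0.8886 - 0.01*-4.6684 = 0.9353
Step 3: Project onto [-3, 4].
x_proj = clip(-2.8684) = -2.8684
y_proj = clip(0.9353) = 0.9353
Step 4: Evaluate f.
f(-2.8684, 0.9353) = -18.9571


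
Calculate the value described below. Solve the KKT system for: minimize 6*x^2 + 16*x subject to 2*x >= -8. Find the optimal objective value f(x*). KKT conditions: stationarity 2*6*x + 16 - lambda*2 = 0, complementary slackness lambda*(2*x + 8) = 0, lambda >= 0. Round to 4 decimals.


Step 1: Try lambda = 0 (constraint inactive).
Stationarity: 2*6*x + 16 = 0
x* = -16/(2*6) = -4/3 = -1.3333 (rounded; the exact value -4/3 is used below)
Check constraint: 2*-1.3333 = -2.6666 >= -8 -- satisfied.
Step 2: Compute optimal value.
f(x*) = 6*(-4/3)^2 + 16*(-4/3) = -10.6667


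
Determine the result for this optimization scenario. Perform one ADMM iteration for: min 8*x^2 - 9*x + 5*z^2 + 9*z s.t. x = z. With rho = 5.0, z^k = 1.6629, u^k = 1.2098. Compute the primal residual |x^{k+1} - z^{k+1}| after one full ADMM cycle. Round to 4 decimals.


ADMM iteration with rho = 5.0, z^k = 1.6629, u^k = 1.2098
Step 1: x-update.
Minimize 8*x^2 - 9*x + (5.0/2)*(x - 1.6629 + 1.2098)^2
FOC: (2*8 + 5.0)*x = 9 + 5.0*(1.6629 - 1.2098)
x^{k+1} = 0.5365
Step 2: z-update.
Minimize 5*z^2 + 9*z + (5.0/2)*(0.5365 - z + 1.2098)^2
FOC: (2*5 + 5.0)*z = -9 + 5.0*(0.5365 + 1.2098)
z^{k+1} = -0.0179
Step 3: u-update.
u^{k+1} = 1.2098 + 0.5365 + 0.0179 = 1.7642
Step 4: Primal residual = |0.5365 + 0.0179| = 0.5544


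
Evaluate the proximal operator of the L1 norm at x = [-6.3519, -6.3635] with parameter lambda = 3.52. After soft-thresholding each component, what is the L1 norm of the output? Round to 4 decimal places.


Soft-thresholding with lambda = 3.52:
prox(-6.3519) = sign(-6.3519)*max(|-6.3519| - 3.52, 0) = -2.8319
prox(-6.3635) = sign(-6.3635)*max(|-6.3635| - 3.52, 0) = -2.8435
prox(x) = [-2.8319, -2.8435]
||prox(x)||_1 = 2.8319 + 2.8435 = 5.6754


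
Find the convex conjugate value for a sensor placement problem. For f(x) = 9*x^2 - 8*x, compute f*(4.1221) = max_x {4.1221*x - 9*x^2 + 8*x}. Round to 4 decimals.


f*(y) = sup_x {y*x - a*x^2 - b*x} = sup_x {(y-b)*x - a*x^2}
FOC: (y - b) - 2a*x = 0 => x* = (y - b)/(2a)
x* = (4.1221 + 8)/(2*9) = 0.6735
f*(4.1221) = (y-b)^2/(4a) = (4.1221 + 8)^2/(4*9)
= 146.9453/36 = 4.0818


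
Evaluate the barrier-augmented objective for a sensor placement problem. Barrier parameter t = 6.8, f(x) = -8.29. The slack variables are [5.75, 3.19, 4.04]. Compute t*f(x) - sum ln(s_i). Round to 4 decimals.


Step 1: Compute log-barrier.
ln values: [1.7492, 1.16, 1.3962]
phi = -(1.7492 + 1.16 + 1.3962) = -4.3055
Step 2: Compute augmented objective.
t*f(x) = 6.8*-8.29 = -56.372
Total = -56.372 - 4.3055 = -60.6775


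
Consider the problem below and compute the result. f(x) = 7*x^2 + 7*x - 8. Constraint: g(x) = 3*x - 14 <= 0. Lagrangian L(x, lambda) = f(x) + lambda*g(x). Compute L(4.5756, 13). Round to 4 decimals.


Step 1: Evaluate f(x).
f(4.5756) = 7*4.5756^2 + 7*4.5756 - 8 = 170.582
Step 2: Evaluate g(x).
g(4.5756) = 3*4.5756 - 14 = -0.2732
Step 3: Compute Lagrangian.
L = 170.582 + 13*-0.2732 = 167.0304


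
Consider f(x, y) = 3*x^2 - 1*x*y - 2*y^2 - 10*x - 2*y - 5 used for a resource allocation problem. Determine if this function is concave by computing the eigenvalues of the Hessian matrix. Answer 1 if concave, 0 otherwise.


The Hessian of f(x,y) = 3*x^2 - 1*x*y - 2*y^2 - 10*x - 2*y - 5 is:
H = [[6, -1], [-1, -4]]
Trace = 6 - 4 = 2
Determinant = 6*-4 - (-1)^2 = -25
Discriminant = (2)^2 - 4*-25 = 104.0
Eigenvalues: lambda_1 = -4.099, lambda_2 = 6.099
The function is not concave.

0


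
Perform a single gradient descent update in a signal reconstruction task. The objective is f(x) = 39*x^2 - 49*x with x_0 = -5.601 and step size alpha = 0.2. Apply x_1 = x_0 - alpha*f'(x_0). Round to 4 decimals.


We compute the gradient at x_0 and apply the update.
f'(x) = 78*x - 49
f'(-5.601) = 78*-5.601 - 49 = -485.878
x_1 = -5.601 - 0.2*-485.878 = 91.5746


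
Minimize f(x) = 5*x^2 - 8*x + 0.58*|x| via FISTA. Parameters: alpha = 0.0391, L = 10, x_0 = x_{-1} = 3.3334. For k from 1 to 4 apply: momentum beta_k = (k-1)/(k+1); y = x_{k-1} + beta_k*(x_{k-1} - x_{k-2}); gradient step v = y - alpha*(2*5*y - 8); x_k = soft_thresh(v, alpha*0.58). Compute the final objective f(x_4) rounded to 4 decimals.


FISTA on f(x) = 5*x^2 - 8*x + 0.58*|x|
L = 10, alpha = 0.0391
Iteration 1: beta = 0.0, y = 3.3334 + 0.0*(3.3334 - 3.3334) = 3.3334
  grad(y) = 25.334, v = y - alpha*grad = 2.3428
  prox(v) = soft_thresh(2.3428, 0.0227) = 2.3202
Iteration 2: beta = 0.3333, y = 2.3202 + 0.3333*(2.3202 - 3.3334) = 1.9824
  grad(y) = 11.8242, v = y - alpha*grad = 1.5201
  prox(v) = soft_thresh(1.5201, 0.0227) = 1.4974
Iteration 3: beta = 0.5, y = 1.4974 + 0.5*(1.4974 - 2.3202) = 1.086
  grad(y) = 2.8604, v = y - alpha*grad = 0.9742
  prox(v) = soft_thresh(0.9742, 0.0227) = 0.9515
Iteration 4: beta = 0.6, y = 0.9515 + 0.6*(0.9515 - 1.4974) = 0.624
  grad(y) = -1.7602, v = y - alpha*grad = 0.6928
  prox(v) = soft_thresh(0.6928, 0.0227) = 0.6701
f(x_4) = 5*0.6701^2 - 8*0.6701 + 0.58*|0.6701| = -2.727


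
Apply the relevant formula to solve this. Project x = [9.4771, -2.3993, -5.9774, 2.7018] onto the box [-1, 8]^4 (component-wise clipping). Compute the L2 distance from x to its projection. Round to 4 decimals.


Project each component onto [-1, 8].
clip(9.4771) = 8.0, clip(-2.3993) = -1.0, clip(-5.9774) = -1.0, clip(2.7018) = 2.7018
Projection = [8.0, -1.0, -1.0, 2.7018]
Squared diffs: [2.1818, 1.958, 24.7745, 0.0]
Distance = sqrt(28.9143) = 5.3772


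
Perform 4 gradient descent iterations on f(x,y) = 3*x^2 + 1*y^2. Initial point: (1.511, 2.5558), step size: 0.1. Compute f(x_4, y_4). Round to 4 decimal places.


Gradient descent on f(x,y) = 3*x^2 + 1*y^2.
Starting point: (1.511, 2.5558), alpha = 0.1
Step 1: grad_x = 2*3*1.511 = 9.066, grad_y = 2*1*2.5558 = 5.1116
  x_1 = 1.511 - 0.1*9.066 = 0.6044
  y_1 = 2.5558 - 0.1*5.1116 = 2.0446
Step 2: grad_x = 2*3*0.6044 = 3.6264, grad_y = 2*1*2.0446 = 4.0893
  x_2 = 0.6044 - 0.1*3.6264 = 0.2418
  y_2 = 2.0446 - 0.1*4.0893 = 1.6357
Step 3: grad_x = 2*3*0.2418 = 1.4506, grad_y = 2*1*1.6357 = 3.2714
  x_3 = 0.2418 - 0.1*1.4506 = 0.0967
  y_3 = 1.6357 - 0.1*3.2714 = 1.3086
Step 4: grad_x = 2*3*0.0967 = 0.5802, grad_y = 2*1*1.3086 = 2.6171
  x_4 = 0.0967 - 0.1*0.5802 = 0.0387
  y_4 = 1.3086 - 0.1*2.6171 = 1.0469
f(0.0387, 1.0469) = 3*0.0387^2 + 1*1.0469^2 = 1.1004


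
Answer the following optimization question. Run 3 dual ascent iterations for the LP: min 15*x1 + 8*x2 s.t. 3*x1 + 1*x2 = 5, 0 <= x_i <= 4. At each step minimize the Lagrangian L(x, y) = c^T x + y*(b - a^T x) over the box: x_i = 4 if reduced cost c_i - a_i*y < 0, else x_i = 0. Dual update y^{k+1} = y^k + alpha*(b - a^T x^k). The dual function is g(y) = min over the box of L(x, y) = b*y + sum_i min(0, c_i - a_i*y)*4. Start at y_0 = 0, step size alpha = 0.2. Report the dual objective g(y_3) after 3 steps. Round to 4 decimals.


Dual ascent for LP: min 15*x1 + 8*x2, 3*x1 + 1*x2 = 5, 0 <= x_i <= 4
Step 1: y^k = 0.0, reduced costs: (15.0, 8.0)
  x^k = (0.0, 0.0), subgradient = b - a^T x = 5.0
  y^{k+1} = 0.0 + 0.2*5.0 = 1.0
Step 2: y^k = 1.0, reduced costs: (12.0, 7.0)
  x^k = (0.0, 0.0), subgradient = b - a^T x = 5.0
  y^{k+1} = 1.0 + 0.2*5.0 = 2.0
Step 3: y^k = 2.0, reduced costs: (9.0, 6.0)
  x^k = (0.0, 0.0), subgradient = b - a^T x = 5.0
  y^{k+1} = 2.0 + 0.2*5.0 = 3.0
Dual objective at y_3 = 3.0: reduced costs (6.0, 5.0), box minimizer x = (0.0, 0.0)
g(y_3) = b*y + (c1 - a1*y)*x1 + (c2 - a2*y)*x2 = 5*3.0 + 6.0*0.0 + 5.0*0.0 = 15.0 + 0.0 + 0.0 = 15.0


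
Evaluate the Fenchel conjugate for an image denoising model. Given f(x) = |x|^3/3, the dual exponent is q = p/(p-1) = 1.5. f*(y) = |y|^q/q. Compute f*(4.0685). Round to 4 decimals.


The conjugate exponent q satisfies 1/p + 1/q = 1.
p = 3, so q = 3/(3 - 1) = 1.5
|y|^q = 4.0685^1.5 = 8.2064
f*(4.0685) = 8.2064 / 1.5 = 5.4709


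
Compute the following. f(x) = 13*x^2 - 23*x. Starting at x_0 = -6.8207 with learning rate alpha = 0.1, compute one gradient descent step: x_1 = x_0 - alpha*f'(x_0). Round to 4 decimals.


We compute the gradient at x_0 and apply the update.
f'(x) = 26*x - 23
f'(-6.8207) = 26*-6.8207 - 23 = -200.3382
x_1 = -6.8207 - 0.1*-200.3382 = 13.2131


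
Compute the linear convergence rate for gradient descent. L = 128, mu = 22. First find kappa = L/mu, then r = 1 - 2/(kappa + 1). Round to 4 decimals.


Step 1: Compute the condition number.
kappa = L/mu = 128/22 = 5.8182
Step 2: Compute the convergence rate.
r = 1 - 2/(kappa + 1) = 1 - 2*mu/(L + mu) = (L - mu)/(L + mu) = 106/150 = 0.7067


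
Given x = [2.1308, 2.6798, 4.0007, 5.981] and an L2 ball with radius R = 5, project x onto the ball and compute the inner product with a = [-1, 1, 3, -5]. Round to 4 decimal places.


Step 1: Compute ||x|| (intermediates to 6 decimals).
||x|| = sqrt(2.1308^2 + 2.6798^2 + 4.0007^2 + 5.981^2) = 7.968664
Step 2: Project.
Since ||x|| > R, scale = R/||x|| = 5/7.968664 = 0.627458, proj(x) = scale * x
proj(x) = [1.336988, 1.681462, 2.510271, 3.752826]
Step 3: Dot product.
a^T * proj(x) = -1*1.336988 + 1*1.681462 + 3*2.510271 - 5*3.752826 = -10.8888


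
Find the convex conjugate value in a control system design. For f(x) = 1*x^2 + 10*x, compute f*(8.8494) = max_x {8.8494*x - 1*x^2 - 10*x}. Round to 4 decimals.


f*(y) = sup_x {y*x - a*x^2 - b*x} = sup_x {(y-b)*x - a*x^2}
FOC: (y - b) - 2a*x = 0 => x* = (y - b)/(2a)
x* = (8.8494 - 10)/(2*1) = -0.5753
f*(8.8494) = (y-b)^2/(4a) = (8.8494 - 10)^2/(4*1)
= 1.3239/4 = 0.331


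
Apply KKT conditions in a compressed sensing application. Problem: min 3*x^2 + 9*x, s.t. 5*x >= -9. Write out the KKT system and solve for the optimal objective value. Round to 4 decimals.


Step 1: Try lambda = 0 (constraint inactive).
Stationarity: 2*3*x + 9 = 0
x* = -9/(2*3) = -1.5
Check constraint: 5*-1.5 = -7.5 >= -9 -- satisfied.
Step 2: Compute optimal value.
f(x*) = 3*(-1.5)^2 + 9*(-1.5) = -6.75


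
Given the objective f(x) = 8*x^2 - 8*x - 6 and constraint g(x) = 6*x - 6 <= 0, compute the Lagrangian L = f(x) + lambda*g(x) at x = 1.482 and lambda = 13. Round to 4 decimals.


Step 1: Evaluate f(x).
f(1.482) = 8*1.482^2 - 8*1.482 - 6 = -0.2854
Step 2: Evaluate g(x).
g(1.482) = 6*1.482 - 6 = 2.892
Step 3: Compute Lagrangian.
L = -0.2854 + 13*2.892 = 37.3106


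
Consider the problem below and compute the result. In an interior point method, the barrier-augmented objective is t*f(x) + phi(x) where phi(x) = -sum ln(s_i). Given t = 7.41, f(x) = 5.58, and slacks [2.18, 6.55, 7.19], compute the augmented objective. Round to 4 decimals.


Step 1: Compute log-barrier.
ln values: [0.7793, 1.8795, 1.9727]
phi = -(0.7793 + 1.8795 + 1.9727) = -4.6315
Step 2: Compute augmented objective.
t*f(x) = 7.41*5.58 = 41.3478
Total = 41.3478 - 4.6315 = 36.7163


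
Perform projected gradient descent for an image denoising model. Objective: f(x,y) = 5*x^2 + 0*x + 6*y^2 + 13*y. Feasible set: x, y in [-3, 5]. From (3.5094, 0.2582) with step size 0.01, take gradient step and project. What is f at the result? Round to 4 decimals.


Step 1: Compute gradient at (3.5094, 0.2582).
grad_x = 2*5*3.5094 + 0 = 35.094
grad_y = 2*6*0.2582 + 13 = 16.0984
Step 2: Gradient step.
x_raw = 3.5094 - 0.01*35.094 = 3.1585
y_raw = 0.2582 - 0.01*16.0984 = 0.0972
Step 3: Project onto [-3, 5].
x_proj = clip(3.1585) = 3.1585
y_proj = clip(0.0972) = 0.0972
Step 4: Evaluate f.
f(3.1585, 0.0972) = 51.1999


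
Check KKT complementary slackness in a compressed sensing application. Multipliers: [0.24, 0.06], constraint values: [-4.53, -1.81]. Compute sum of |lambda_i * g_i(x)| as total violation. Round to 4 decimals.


KKT complementary slackness check:
lambda_1 * g_1 = 0.24 * -4.53 = -1.0872
lambda_2 * g_2 = 0.06 * -1.81 = -0.1086
Total violation = 1.0872 + 0.1086 = 1.1958


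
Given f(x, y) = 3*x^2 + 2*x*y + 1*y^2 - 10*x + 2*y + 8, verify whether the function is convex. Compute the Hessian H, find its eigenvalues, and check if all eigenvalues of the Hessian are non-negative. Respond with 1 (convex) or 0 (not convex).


The Hessian of f(x,y) = 3*x^2 + 2*x*y + 1*y^2 - 10*x + 2*y + 8 is:
H = [[6, 2], [2, 2]]
Trace = 6 + 2 = 8
Determinant = 6*2 - (2)^2 = 8
Discriminant = (8)^2 - 4*8 = 32.0
Eigenvalues: lambda_1 = 1.1716, lambda_2 = 6.8284
The function is convex.

1


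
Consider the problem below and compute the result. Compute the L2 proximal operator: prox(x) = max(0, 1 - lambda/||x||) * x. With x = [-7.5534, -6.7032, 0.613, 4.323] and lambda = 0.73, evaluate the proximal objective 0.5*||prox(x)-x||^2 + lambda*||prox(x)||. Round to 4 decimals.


Step 1: Compute ||x||.
||x|| = 11.0023
Step 2: Compute scaling factor.
scale = max(0, 1 - 0.73/11.0023) = 0.9337
Step 3: prox(x) = [-7.0522, -6.2584, 0.5723, 4.0362]
||prox(x)|| = 10.2723
Step 4: Proximal objective.
0.5*||prox-x||^2 = 0.2665
lambda*||prox|| = 7.4988
Total = 7.7652


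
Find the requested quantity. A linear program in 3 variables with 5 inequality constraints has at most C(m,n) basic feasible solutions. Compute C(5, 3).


Each vertex corresponds to some choice of n active constraints out of m, so the number of vertices is at most C(m, n) = m! / (n!(m-n)!).
m = 5, n = 3
Numerator: 5 * 4 * 3
Denominator: 3! = 6
C(5, 3) = 10


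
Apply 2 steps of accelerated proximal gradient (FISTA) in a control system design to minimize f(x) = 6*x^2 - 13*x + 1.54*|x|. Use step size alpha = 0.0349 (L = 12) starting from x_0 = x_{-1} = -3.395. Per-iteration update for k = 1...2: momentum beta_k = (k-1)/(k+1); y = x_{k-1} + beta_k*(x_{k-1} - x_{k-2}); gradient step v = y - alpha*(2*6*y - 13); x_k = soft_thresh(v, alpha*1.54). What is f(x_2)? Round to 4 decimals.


FISTA on f(x) = 6*x^2 - 13*x + 1.54*|x|
L = 12, alpha = 0.0349
Iteration 1: beta = 0.0, y = -3.395 + 0.0*(-3.395 + 3.395) = -3.395
  grad(y) = -53.74, v = y - alpha*grad = -1.5195
  prox(v) = soft_thresh(-1.5195, 0.0537) = -1.4657
Iteration 2: beta = 0.3333, y = -1.4657 + 0.3333*(-1.4657 + 3.395) = -0.8226
  grad(y) = -22.8716, v = y - alpha*grad = -0.0244
  prox(v) = soft_thresh(-0.0244, 0.0537) = 0.0
f(x_2) = 6*0.0^2 - 13*0.0 + 1.54*|0.0| = 0.0


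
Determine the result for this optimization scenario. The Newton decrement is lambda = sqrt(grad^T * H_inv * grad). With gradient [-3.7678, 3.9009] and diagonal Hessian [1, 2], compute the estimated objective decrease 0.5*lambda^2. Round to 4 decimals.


Step 1: H is diagonal, so H^(-1) * g = [-3.7678, 1.9505].
Step 2: g^T H^(-1) g = sum_i g_i^2 / H_ii
  = (-3.7678)^2/1 + (3.9009)^2/2
  = 14.1963 + 7.6085 = 21.8048
Step 3: Objective decrease = 0.5 * g^T H^(-1) g = 10.9024


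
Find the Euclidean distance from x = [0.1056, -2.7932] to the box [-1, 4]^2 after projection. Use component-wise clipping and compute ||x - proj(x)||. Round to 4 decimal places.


Project each component onto [-1, 4].
clip(0.1056) = 0.1056, clip(-2.7932) = -1.0
Projection = [0.1056, -1.0]
Squared diffs: [0.0, 3.2156]
Distance = sqrt(3.2156) = 1.7932


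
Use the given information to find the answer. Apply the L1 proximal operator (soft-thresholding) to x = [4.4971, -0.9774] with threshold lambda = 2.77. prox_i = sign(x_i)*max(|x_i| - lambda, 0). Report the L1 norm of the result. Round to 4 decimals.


Soft-thresholding with lambda = 2.77:
prox(4.4971) = sign(4.4971)*max(|4.4971| - 2.77, 0) = 1.7271
prox(-0.9774) = sign(-0.9774)*max(|-0.9774| - 2.77, 0) = 0.0
prox(x) = [1.7271, 0.0]
||prox(x)||_1 = 1.7271 + 0.0 = 1.7271


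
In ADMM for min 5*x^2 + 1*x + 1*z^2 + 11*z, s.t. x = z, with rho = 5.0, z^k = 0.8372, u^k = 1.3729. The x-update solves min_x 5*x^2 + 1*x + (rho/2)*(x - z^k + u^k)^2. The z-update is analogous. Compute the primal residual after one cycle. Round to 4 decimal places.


ADMM iteration with rho = 5.0, z^k = 0.8372, u^k = 1.3729
Step 1: x-update.
Minimize 5*x^2 + 1*x + (5.0/2)*(x - 0.8372 + 1.3729)^2
FOC: (2*5 + 5.0)*x = -1 + 5.0*(0.8372 - 1.3729)
x^{k+1} = -0.2452
Step 2: z-update.
Minimize 1*z^2 + 11*z + (5.0/2)*(-0.2452 - z + 1.3729)^2
FOC: (2*1 + 5.0)*z = -11 + 5.0*(-0.2452 + 1.3729)
z^{k+1} = -0.766
Step 3: u-update.
u^{k+1} = 1.3729 - 0.2452 + 0.766 = 1.8936
Step 4: Primal residual = |-0.2452 + 0.766| = 0.5207


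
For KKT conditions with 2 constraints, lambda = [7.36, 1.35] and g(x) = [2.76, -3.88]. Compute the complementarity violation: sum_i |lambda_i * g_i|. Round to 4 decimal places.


KKT complementary slackness check:
lambda_1 * g_1 = 7.36 * 2.76 = 20.3136
lambda_2 * g_2 = 1.35 * -3.88 = -5.238
Total violation = 20.3136 + 5.238 = 25.5516
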